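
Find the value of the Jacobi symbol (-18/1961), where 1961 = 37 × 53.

1

First reduce: -18 ≡ 1943 (mod 1961).
Reciprocity: 1943 ≡ 3 and 1961 ≡ 1 (mod 4), so (1943/1961) = +(1961/1943).
Reduce top mod 1943: now compute (18/1943).
Pull out 2: since 1943 ≡ 7 (mod 8), (2/1943) = +1.
Reciprocity: 9 ≡ 1 and 1943 ≡ 3 (mod 4), so (9/1943) = +(1943/9).
Reduce top mod 9: now compute (8/9).
Pull out 2^3: since 9 ≡ 1 (mod 8), (2/9) = +1, so (2/9)^3 = +1.
Reached (1/9) = 1. Collecting the sign flips along the way, the symbol is +1.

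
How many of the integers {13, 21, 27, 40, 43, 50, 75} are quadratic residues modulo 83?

(13/83) = -1 → non-residue.
(21/83) = +1 → QR.
(27/83) = +1 → QR.
(40/83) = +1 → QR.
(43/83) = -1 → non-residue.
(50/83) = -1 → non-residue.
(75/83) = +1 → QR.
Total quadratic residues among the 7: 4.

4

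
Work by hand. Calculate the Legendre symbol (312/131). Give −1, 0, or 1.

First reduce: 312 ≡ 50 (mod 131).
Pull out 2: since 131 ≡ 3 (mod 8), (2/131) = -1.
Reciprocity: 25 ≡ 1 and 131 ≡ 3 (mod 4), so (25/131) = +(131/25).
Reduce top mod 25: now compute (6/25).
Pull out 2: since 25 ≡ 1 (mod 8), (2/25) = +1.
Reciprocity: 3 ≡ 3 and 25 ≡ 1 (mod 4), so (3/25) = +(25/3).
Reduce top mod 3: now compute (1/3).
Reached (1/3) = 1. Collecting the sign flips along the way, the symbol is -1.

-1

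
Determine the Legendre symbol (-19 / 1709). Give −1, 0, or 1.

-1

First reduce: -19 ≡ 1690 (mod 1709).
Pull out 2: since 1709 ≡ 5 (mod 8), (2/1709) = -1.
Reciprocity: 845 ≡ 1 and 1709 ≡ 1 (mod 4), so (845/1709) = +(1709/845).
Reduce top mod 845: now compute (19/845).
Reciprocity: 19 ≡ 3 and 845 ≡ 1 (mod 4), so (19/845) = +(845/19).
Reduce top mod 19: now compute (9/19).
Reciprocity: 9 ≡ 1 and 19 ≡ 3 (mod 4), so (9/19) = +(19/9).
Reduce top mod 9: now compute (1/9).
Reached (1/9) = 1. Collecting the sign flips along the way, the symbol is -1.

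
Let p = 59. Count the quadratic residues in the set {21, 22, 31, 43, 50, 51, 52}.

3

(21/59) = +1 → QR.
(22/59) = +1 → QR.
(31/59) = -1 → non-residue.
(43/59) = -1 → non-residue.
(50/59) = -1 → non-residue.
(51/59) = +1 → QR.
(52/59) = -1 → non-residue.
Total quadratic residues among the 7: 3.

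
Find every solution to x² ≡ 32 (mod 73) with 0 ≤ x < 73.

18, 55

73 ≡ 1 (mod 4), so we find a root by search.
Trying successive values, 18² = 324 ≡ 32 (mod 73). The other root is 73 − 18 = 55.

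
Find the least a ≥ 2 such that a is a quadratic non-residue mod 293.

2

(2/293) = −1, so 2 is the smallest positive non-residue mod 293.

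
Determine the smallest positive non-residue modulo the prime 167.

5

(2/167) = +1, so 2 is a residue.
(3/167) = +1, so 3 is a residue.
(4/167) = +1, so 4 is a residue.
(5/167) = −1, so 5 is the smallest positive non-residue mod 167.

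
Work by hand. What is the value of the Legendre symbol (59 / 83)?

Euler's criterion: (59/83) ≡ 59^41 (mod 83).
59^2 ≡ 78 (mod 83)
59^4 ≡ 25 (mod 83)
59^8 ≡ 44 (mod 83)
59^16 ≡ 27 (mod 83)
59^32 ≡ 65 (mod 83)
59^41 = 59^(32+8+1) ≡ 1 (mod 83).
Result is 1, so (59/83) = 1.

1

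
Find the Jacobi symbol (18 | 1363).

Pull out 2: since 1363 ≡ 3 (mod 8), (2/1363) = -1.
Reciprocity: 9 ≡ 1 and 1363 ≡ 3 (mod 4), so (9/1363) = +(1363/9).
Reduce top mod 9: now compute (4/9).
Pull out 2^2: since 9 ≡ 1 (mod 8), (2/9) = +1, so (2/9)^2 = +1.
Reached (1/9) = 1. Collecting the sign flips along the way, the symbol is -1.

-1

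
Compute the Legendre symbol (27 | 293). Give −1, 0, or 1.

-1

Euler's criterion: (27/293) ≡ 27^146 (mod 293).
27^2 ≡ 143 (mod 293)
27^4 ≡ 232 (mod 293)
27^8 ≡ 205 (mod 293)
27^16 ≡ 126 (mod 293)
27^32 ≡ 54 (mod 293)
27^64 ≡ 279 (mod 293)
27^128 ≡ 196 (mod 293)
27^146 = 27^(128+16+2) ≡ 292 (mod 293).
Result is 292 ≡ −1, so (27/293) = −1.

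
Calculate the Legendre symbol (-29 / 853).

Euler's criterion: (-29/853) ≡ 824^426 (mod 853).
824^2 ≡ 841 (mod 853)
824^4 ≡ 144 (mod 853)
824^8 ≡ 264 (mod 853)
824^16 ≡ 603 (mod 853)
824^32 ≡ 231 (mod 853)
824^64 ≡ 475 (mod 853)
824^128 ≡ 433 (mod 853)
824^256 ≡ 682 (mod 853)
824^426 = 824^(256+128+32+8+2) ≡ 852 (mod 853).
Result is 852 ≡ −1, so (-29/853) = −1.

-1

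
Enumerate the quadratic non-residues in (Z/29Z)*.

2,3,8,10,11,12,14,15,17,18,19,21,26,27

Square k = 1,…,14 (k and 29−k give the same square):
1²=1, 2²=4, 3²=9, 4²=16, 5²=25, 6²≡7, 7²≡20, 8²≡6, 9²≡23, 10²≡13, 11²≡5, 12²≡28, 13²≡24, 14²≡22 (mod 29).
The residues are {1, 4, 5, 6, 7, 9, 13, 16, 20, 22, 23, 24, 25, 28}; the non-residues are the remaining 14 nonzero classes.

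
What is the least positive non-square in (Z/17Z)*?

(2/17) = +1, so 2 is a residue.
(3/17) = −1, so 3 is the smallest positive non-residue mod 17.

3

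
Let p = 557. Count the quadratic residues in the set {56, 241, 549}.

(56/557) = -1 → non-residue.
(241/557) = +1 → QR.
(549/557) = -1 → non-residue.
Total quadratic residues among the 3: 1.

1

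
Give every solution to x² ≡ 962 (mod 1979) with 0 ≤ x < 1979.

Since 1979 ≡ 3 (mod 4), a square root of 962 is 962^((1979+1)/4) = 962^495 mod 1979.
Repeated squaring: 962^2≡1251, 962^4≡1591, 962^8≡140, 962^16≡1789, 962^32≡478, 962^64≡899, 962^128≡769, 962^256≡1619 (mod 1979).
962^495 = 962^(256+128+64+32+8+4+2+1) ≡ 574 (mod 1979).
Check: 574² = 329476 ≡ 962 (mod 1979). The two roots are 574 and 1405.

574, 1405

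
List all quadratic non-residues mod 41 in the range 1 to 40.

3,6,7,11,12,13,14,15,17,19,22,24,26,27,28,29,30,34,35,38

Square k = 1,…,20 (k and 41−k give the same square):
1²=1, 2²=4, 3²=9, 4²=16, 5²=25, 6²=36, 7²≡8, 8²≡23, 9²≡40, 10²≡18, 11²≡39, 12²≡21, 13²≡5, 14²≡32, 15²≡20, 16²≡10, 17²≡2, 18²≡37, 19²≡33, 20²≡31 (mod 41).
The residues are {1, 2, 4, 5, 8, 9, 10, 16, 18, 20, 21, 23, 25, 31, 32, 33, 36, 37, 39, 40}; the non-residues are the remaining 20 nonzero classes.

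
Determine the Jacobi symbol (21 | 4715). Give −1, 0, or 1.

-1

Reciprocity: 21 ≡ 1 and 4715 ≡ 3 (mod 4), so (21/4715) = +(4715/21).
Reduce top mod 21: now compute (11/21).
Reciprocity: 11 ≡ 3 and 21 ≡ 1 (mod 4), so (11/21) = +(21/11).
Reduce top mod 11: now compute (10/11).
Pull out 2: since 11 ≡ 3 (mod 8), (2/11) = -1.
Reciprocity: 5 ≡ 1 and 11 ≡ 3 (mod 4), so (5/11) = +(11/5).
Reduce top mod 5: now compute (1/5).
Reached (1/5) = 1. Collecting the sign flips along the way, the symbol is -1.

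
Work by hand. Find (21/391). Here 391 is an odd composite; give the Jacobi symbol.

-1

Reciprocity: 21 ≡ 1 and 391 ≡ 3 (mod 4), so (21/391) = +(391/21).
Reduce top mod 21: now compute (13/21).
Reciprocity: 13 ≡ 1 and 21 ≡ 1 (mod 4), so (13/21) = +(21/13).
Reduce top mod 13: now compute (8/13).
Pull out 2^3: since 13 ≡ 5 (mod 8), (2/13) = -1, so (2/13)^3 = -1.
Reached (1/13) = 1. Collecting the sign flips along the way, the symbol is -1.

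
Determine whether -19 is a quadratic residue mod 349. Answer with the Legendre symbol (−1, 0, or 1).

First reduce: -19 ≡ 330 (mod 349).
Pull out 2: since 349 ≡ 5 (mod 8), (2/349) = -1.
Reciprocity: 165 ≡ 1 and 349 ≡ 1 (mod 4), so (165/349) = +(349/165).
Reduce top mod 165: now compute (19/165).
Reciprocity: 19 ≡ 3 and 165 ≡ 1 (mod 4), so (19/165) = +(165/19).
Reduce top mod 19: now compute (13/19).
Reciprocity: 13 ≡ 1 and 19 ≡ 3 (mod 4), so (13/19) = +(19/13).
Reduce top mod 13: now compute (6/13).
Pull out 2: since 13 ≡ 5 (mod 8), (2/13) = -1.
Reciprocity: 3 ≡ 3 and 13 ≡ 1 (mod 4), so (3/13) = +(13/3).
Reduce top mod 3: now compute (1/3).
Reached (1/3) = 1. Collecting the sign flips along the way, the symbol is +1.

1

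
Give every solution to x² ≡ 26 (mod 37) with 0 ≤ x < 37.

37 ≡ 1 (mod 4), so we find a root by search.
Trying successive values, 10² = 100 ≡ 26 (mod 37). The other root is 37 − 10 = 27.

10, 27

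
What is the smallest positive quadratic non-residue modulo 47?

(2/47) = +1, so 2 is a residue.
(3/47) = +1, so 3 is a residue.
(4/47) = +1, so 4 is a residue.
(5/47) = −1, so 5 is the smallest positive non-residue mod 47.

5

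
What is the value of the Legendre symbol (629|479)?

Euler's criterion: (629/479) ≡ 150^239 (mod 479).
150^2 ≡ 466 (mod 479)
150^4 ≡ 169 (mod 479)
150^8 ≡ 300 (mod 479)
150^16 ≡ 427 (mod 479)
150^32 ≡ 309 (mod 479)
150^64 ≡ 160 (mod 479)
150^128 ≡ 213 (mod 479)
150^239 = 150^(128+64+32+8+4+2+1) ≡ 1 (mod 479).
Result is 1, so (629/479) = 1.

1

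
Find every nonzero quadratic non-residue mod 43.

Square k = 1,…,21 (k and 43−k give the same square):
1²=1, 2²=4, 3²=9, 4²=16, 5²=25, 6²=36, 7²≡6, 8²≡21, 9²≡38, 10²≡14, 11²≡35, 12²≡15, 13²≡40, 14²≡24, 15²≡10, 16²≡41, 17²≡31, 18²≡23, 19²≡17, 20²≡13, 21²≡11 (mod 43).
The residues are {1, 4, 6, 9, 10, 11, 13, 14, 15, 16, 17, 21, 23, 24, 25, 31, 35, 36, 38, 40, 41}; the non-residues are the remaining 21 nonzero classes.

2, 3, 5, 7, 8, 12, 18, 19, 20, 22, 26, 27, 28, 29, 30, 32, 33, 34, 37, 39, 42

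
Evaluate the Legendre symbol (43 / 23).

Euler's criterion: (43/23) ≡ 20^11 (mod 23).
20^2 ≡ 9 (mod 23)
20^4 ≡ 12 (mod 23)
20^8 ≡ 6 (mod 23)
20^11 = 20^(8+2+1) ≡ 22 (mod 23).
Result is 22 ≡ −1, so (43/23) = −1.

-1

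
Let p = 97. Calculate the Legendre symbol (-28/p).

First reduce: -28 ≡ 69 (mod 97).
Reciprocity: 69 ≡ 1 and 97 ≡ 1 (mod 4), so (69/97) = +(97/69).
Reduce top mod 69: now compute (28/69).
Pull out 2^2: since 69 ≡ 5 (mod 8), (2/69) = -1, so (2/69)^2 = +1.
Reciprocity: 7 ≡ 3 and 69 ≡ 1 (mod 4), so (7/69) = +(69/7).
Reduce top mod 7: now compute (6/7).
Pull out 2: since 7 ≡ 7 (mod 8), (2/7) = +1.
Reciprocity: 3 ≡ 3 and 7 ≡ 3 (mod 4), so (3/7) = −(7/3).
Reduce top mod 3: now compute (1/3).
Reached (1/3) = 1. Collecting the sign flips along the way, the symbol is -1.

-1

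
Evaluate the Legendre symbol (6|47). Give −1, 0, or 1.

1

Pull out 2: since 47 ≡ 7 (mod 8), (2/47) = +1.
Reciprocity: 3 ≡ 3 and 47 ≡ 3 (mod 4), so (3/47) = −(47/3).
Reduce top mod 3: now compute (2/3).
Pull out 2: since 3 ≡ 3 (mod 8), (2/3) = -1.
Reached (1/3) = 1. Collecting the sign flips along the way, the symbol is +1.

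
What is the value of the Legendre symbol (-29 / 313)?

First reduce: -29 ≡ 284 (mod 313).
Pull out 2^2: since 313 ≡ 1 (mod 8), (2/313) = +1, so (2/313)^2 = +1.
Reciprocity: 71 ≡ 3 and 313 ≡ 1 (mod 4), so (71/313) = +(313/71).
Reduce top mod 71: now compute (29/71).
Reciprocity: 29 ≡ 1 and 71 ≡ 3 (mod 4), so (29/71) = +(71/29).
Reduce top mod 29: now compute (13/29).
Reciprocity: 13 ≡ 1 and 29 ≡ 1 (mod 4), so (13/29) = +(29/13).
Reduce top mod 13: now compute (3/13).
Reciprocity: 3 ≡ 3 and 13 ≡ 1 (mod 4), so (3/13) = +(13/3).
Reduce top mod 3: now compute (1/3).
Reached (1/3) = 1. Collecting the sign flips along the way, the symbol is +1.

1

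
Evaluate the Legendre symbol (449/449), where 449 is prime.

First reduce: 449 ≡ 0 (mod 449).
Top reduces to 0: gcd > 1, so the symbol is 0.

0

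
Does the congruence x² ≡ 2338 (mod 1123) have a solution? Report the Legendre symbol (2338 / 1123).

1

Euler's criterion: (2338/1123) ≡ 92^561 (mod 1123).
92^2 ≡ 603 (mod 1123)
92^4 ≡ 880 (mod 1123)
92^8 ≡ 653 (mod 1123)
92^16 ≡ 792 (mod 1123)
92^32 ≡ 630 (mod 1123)
92^64 ≡ 481 (mod 1123)
92^128 ≡ 23 (mod 1123)
92^256 ≡ 529 (mod 1123)
92^512 ≡ 214 (mod 1123)
92^561 = 92^(512+32+16+1) ≡ 1 (mod 1123).
Result is 1, so (2338/1123) = 1.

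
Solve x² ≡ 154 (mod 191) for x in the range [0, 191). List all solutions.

Since 191 ≡ 3 (mod 4), a square root of 154 is 154^((191+1)/4) = 154^48 mod 191.
Repeated squaring: 154^2≡32, 154^4≡69, 154^8≡177, 154^16≡5, 154^32≡25 (mod 191).
154^48 = 154^(32+16) ≡ 125 (mod 191).
Check: 125² = 15625 ≡ 154 (mod 191). The two roots are 66 and 125.

66, 125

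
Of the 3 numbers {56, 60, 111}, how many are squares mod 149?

(56/149) = -1 → non-residue.
(60/149) = -1 → non-residue.
(111/149) = -1 → non-residue.
Total quadratic residues among the 3: 0.

0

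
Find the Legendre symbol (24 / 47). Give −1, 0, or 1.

1

Euler's criterion: (24/47) ≡ 24^23 (mod 47).
24^2 ≡ 12 (mod 47)
24^4 ≡ 3 (mod 47)
24^8 ≡ 9 (mod 47)
24^16 ≡ 34 (mod 47)
24^23 = 24^(16+4+2+1) ≡ 1 (mod 47).
Result is 1, so (24/47) = 1.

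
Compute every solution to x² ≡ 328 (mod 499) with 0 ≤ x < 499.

223, 276

Since 499 ≡ 3 (mod 4), a square root of 328 is 328^((499+1)/4) = 328^125 mod 499.
Repeated squaring: 328^2≡299, 328^4≡80, 328^8≡412, 328^16≡84, 328^32≡70, 328^64≡409 (mod 499).
328^125 = 328^(64+32+16+8+4+1) ≡ 276 (mod 499).
Check: 276² = 76176 ≡ 328 (mod 499). The two roots are 223 and 276.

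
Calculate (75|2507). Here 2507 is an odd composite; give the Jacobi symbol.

Reciprocity: 75 ≡ 3 and 2507 ≡ 3 (mod 4), so (75/2507) = −(2507/75).
Reduce top mod 75: now compute (32/75).
Pull out 2^5: since 75 ≡ 3 (mod 8), (2/75) = -1, so (2/75)^5 = -1.
Reached (1/75) = 1. Collecting the sign flips along the way, the symbol is +1.

1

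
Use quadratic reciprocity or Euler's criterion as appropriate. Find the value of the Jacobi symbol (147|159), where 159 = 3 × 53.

0

Reciprocity: 147 ≡ 3 and 159 ≡ 3 (mod 4), so (147/159) = −(159/147).
Reduce top mod 147: now compute (12/147).
Pull out 2^2: since 147 ≡ 3 (mod 8), (2/147) = -1, so (2/147)^2 = +1.
Reciprocity: 3 ≡ 3 and 147 ≡ 3 (mod 4), so (3/147) = −(147/3).
Reduce top mod 3: now compute (0/3).
Top reduces to 0: gcd > 1, so the symbol is 0.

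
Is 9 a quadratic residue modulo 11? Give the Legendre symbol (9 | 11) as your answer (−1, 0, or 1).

Euler's criterion: (9/11) ≡ 9^5 (mod 11).
9^2 ≡ 4 (mod 11)
9^4 ≡ 5 (mod 11)
9^5 = 9^(4+1) ≡ 1 (mod 11).
Result is 1, so (9/11) = 1.

1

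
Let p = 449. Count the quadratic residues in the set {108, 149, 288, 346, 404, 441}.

3

(108/449) = -1 → non-residue.
(149/449) = -1 → non-residue.
(288/449) = +1 → QR.
(346/449) = -1 → non-residue.
(404/449) = +1 → QR.
(441/449) = +1 → QR.
Total quadratic residues among the 6: 3.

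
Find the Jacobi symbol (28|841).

1

Pull out 2^2: since 841 ≡ 1 (mod 8), (2/841) = +1, so (2/841)^2 = +1.
Reciprocity: 7 ≡ 3 and 841 ≡ 1 (mod 4), so (7/841) = +(841/7).
Reduce top mod 7: now compute (1/7).
Reached (1/7) = 1. Collecting the sign flips along the way, the symbol is +1.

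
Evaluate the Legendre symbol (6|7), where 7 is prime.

Euler's criterion: (6/7) ≡ 6^3 (mod 7).
6^2 ≡ 1 (mod 7)
6^3 = 6^(2+1) ≡ 6 (mod 7).
Result is 6 ≡ −1, so (6/7) = −1.

-1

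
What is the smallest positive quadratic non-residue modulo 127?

(2/127) = +1, so 2 is a residue.
(3/127) = −1, so 3 is the smallest positive non-residue mod 127.

3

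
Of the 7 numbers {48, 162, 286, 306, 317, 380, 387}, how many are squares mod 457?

4

(48/457) = +1 → QR.
(162/457) = +1 → QR.
(286/457) = +1 → QR.
(306/457) = +1 → QR.
(317/457) = -1 → non-residue.
(380/457) = -1 → non-residue.
(387/457) = -1 → non-residue.
Total quadratic residues among the 7: 4.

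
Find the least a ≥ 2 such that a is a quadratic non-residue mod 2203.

(2/2203) = −1, so 2 is the smallest positive non-residue mod 2203.

2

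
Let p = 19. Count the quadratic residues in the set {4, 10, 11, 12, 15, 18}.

(4/19) = +1 → QR.
(10/19) = -1 → non-residue.
(11/19) = +1 → QR.
(12/19) = -1 → non-residue.
(15/19) = -1 → non-residue.
(18/19) = -1 → non-residue.
Total quadratic residues among the 6: 2.

2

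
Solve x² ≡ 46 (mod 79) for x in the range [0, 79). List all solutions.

21, 58

Since 79 ≡ 3 (mod 4), a square root of 46 is 46^((79+1)/4) = 46^20 mod 79.
Repeated squaring: 46^2≡62, 46^4≡52, 46^8≡18, 46^16≡8 (mod 79).
46^20 = 46^(16+4) ≡ 21 (mod 79).
Check: 21² = 441 ≡ 46 (mod 79). The two roots are 21 and 58.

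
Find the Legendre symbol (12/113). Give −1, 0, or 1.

Euler's criterion: (12/113) ≡ 12^56 (mod 113).
12^2 ≡ 31 (mod 113)
12^4 ≡ 57 (mod 113)
12^8 ≡ 85 (mod 113)
12^16 ≡ 106 (mod 113)
12^32 ≡ 49 (mod 113)
12^56 = 12^(32+16+8) ≡ 112 (mod 113).
Result is 112 ≡ −1, so (12/113) = −1.

-1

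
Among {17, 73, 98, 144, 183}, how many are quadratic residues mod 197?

1

(17/197) = -1 → non-residue.
(73/197) = -1 → non-residue.
(98/197) = -1 → non-residue.
(144/197) = +1 → QR.
(183/197) = -1 → non-residue.
Total quadratic residues among the 5: 1.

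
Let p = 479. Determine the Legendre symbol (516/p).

-1

First reduce: 516 ≡ 37 (mod 479).
Reciprocity: 37 ≡ 1 and 479 ≡ 3 (mod 4), so (37/479) = +(479/37).
Reduce top mod 37: now compute (35/37).
Reciprocity: 35 ≡ 3 and 37 ≡ 1 (mod 4), so (35/37) = +(37/35).
Reduce top mod 35: now compute (2/35).
Pull out 2: since 35 ≡ 3 (mod 8), (2/35) = -1.
Reached (1/35) = 1. Collecting the sign flips along the way, the symbol is -1.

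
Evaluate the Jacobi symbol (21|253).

1

Reciprocity: 21 ≡ 1 and 253 ≡ 1 (mod 4), so (21/253) = +(253/21).
Reduce top mod 21: now compute (1/21).
Reached (1/21) = 1. Collecting the sign flips along the way, the symbol is +1.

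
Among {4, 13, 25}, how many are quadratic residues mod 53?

(4/53) = +1 → QR.
(13/53) = +1 → QR.
(25/53) = +1 → QR.
Total quadratic residues among the 3: 3.

3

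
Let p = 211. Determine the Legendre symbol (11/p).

1

Euler's criterion: (11/211) ≡ 11^105 (mod 211).
11^2 ≡ 121 (mod 211)
11^4 ≡ 82 (mod 211)
11^8 ≡ 183 (mod 211)
11^16 ≡ 151 (mod 211)
11^32 ≡ 13 (mod 211)
11^64 ≡ 169 (mod 211)
11^105 = 11^(64+32+8+1) ≡ 1 (mod 211).
Result is 1, so (11/211) = 1.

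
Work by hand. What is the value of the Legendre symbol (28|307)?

Euler's criterion: (28/307) ≡ 28^153 (mod 307).
28^2 ≡ 170 (mod 307)
28^4 ≡ 42 (mod 307)
28^8 ≡ 229 (mod 307)
28^16 ≡ 251 (mod 307)
28^32 ≡ 66 (mod 307)
28^64 ≡ 58 (mod 307)
28^128 ≡ 294 (mod 307)
28^153 = 28^(128+16+8+1) ≡ 1 (mod 307).
Result is 1, so (28/307) = 1.

1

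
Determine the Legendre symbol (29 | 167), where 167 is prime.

1

Reciprocity: 29 ≡ 1 and 167 ≡ 3 (mod 4), so (29/167) = +(167/29).
Reduce top mod 29: now compute (22/29).
Pull out 2: since 29 ≡ 5 (mod 8), (2/29) = -1.
Reciprocity: 11 ≡ 3 and 29 ≡ 1 (mod 4), so (11/29) = +(29/11).
Reduce top mod 11: now compute (7/11).
Reciprocity: 7 ≡ 3 and 11 ≡ 3 (mod 4), so (7/11) = −(11/7).
Reduce top mod 7: now compute (4/7).
Pull out 2^2: since 7 ≡ 7 (mod 8), (2/7) = +1, so (2/7)^2 = +1.
Reached (1/7) = 1. Collecting the sign flips along the way, the symbol is +1.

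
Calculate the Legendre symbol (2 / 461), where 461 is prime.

-1

Pull out 2: since 461 ≡ 5 (mod 8), (2/461) = -1.
Reached (1/461) = 1. Collecting the sign flips along the way, the symbol is -1.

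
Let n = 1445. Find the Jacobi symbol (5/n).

0

Reciprocity: 5 ≡ 1 and 1445 ≡ 1 (mod 4), so (5/1445) = +(1445/5).
Reduce top mod 5: now compute (0/5).
Top reduces to 0: gcd > 1, so the symbol is 0.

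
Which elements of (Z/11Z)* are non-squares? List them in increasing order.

2,6,7,8,10

Square k = 1,…,5 (k and 11−k give the same square):
1²=1, 2²=4, 3²=9, 4²≡5, 5²≡3 (mod 11).
The residues are {1, 3, 4, 5, 9}; the non-residues are the remaining 5 nonzero classes.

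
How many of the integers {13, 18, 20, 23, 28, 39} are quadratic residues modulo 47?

2

(13/47) = -1 → non-residue.
(18/47) = +1 → QR.
(20/47) = -1 → non-residue.
(23/47) = -1 → non-residue.
(28/47) = +1 → QR.
(39/47) = -1 → non-residue.
Total quadratic residues among the 6: 2.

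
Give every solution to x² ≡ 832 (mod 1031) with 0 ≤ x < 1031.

363, 668

Since 1031 ≡ 3 (mod 4), a square root of 832 is 832^((1031+1)/4) = 832^258 mod 1031.
Repeated squaring: 832^2≡423, 832^4≡566, 832^8≡746, 832^16≡807, 832^32≡688, 832^64≡115, 832^128≡853, 832^256≡754 (mod 1031).
832^258 = 832^(256+2) ≡ 363 (mod 1031).
Check: 363² = 131769 ≡ 832 (mod 1031). The two roots are 363 and 668.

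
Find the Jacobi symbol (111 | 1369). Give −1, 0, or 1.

0

Reciprocity: 111 ≡ 3 and 1369 ≡ 1 (mod 4), so (111/1369) = +(1369/111).
Reduce top mod 111: now compute (37/111).
Reciprocity: 37 ≡ 1 and 111 ≡ 3 (mod 4), so (37/111) = +(111/37).
Reduce top mod 37: now compute (0/37).
Top reduces to 0: gcd > 1, so the symbol is 0.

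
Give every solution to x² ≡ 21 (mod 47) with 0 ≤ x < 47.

16, 31

Since 47 ≡ 3 (mod 4), a square root of 21 is 21^((47+1)/4) = 21^12 mod 47.
Repeated squaring: 21^2≡18, 21^4≡42, 21^8≡25 (mod 47).
21^12 = 21^(8+4) ≡ 16 (mod 47).
Check: 16² = 256 ≡ 21 (mod 47). The two roots are 16 and 31.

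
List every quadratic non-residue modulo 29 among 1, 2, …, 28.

2 3 8 10 11 12 14 15 17 18 19 21 26 27

Square k = 1,…,14 (k and 29−k give the same square):
1²=1, 2²=4, 3²=9, 4²=16, 5²=25, 6²≡7, 7²≡20, 8²≡6, 9²≡23, 10²≡13, 11²≡5, 12²≡28, 13²≡24, 14²≡22 (mod 29).
The residues are {1, 4, 5, 6, 7, 9, 13, 16, 20, 22, 23, 24, 25, 28}; the non-residues are the remaining 14 nonzero classes.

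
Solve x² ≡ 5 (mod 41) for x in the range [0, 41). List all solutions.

13, 28

41 ≡ 1 (mod 4), so we find a root by search.
Trying successive values, 13² = 169 ≡ 5 (mod 41). The other root is 41 − 13 = 28.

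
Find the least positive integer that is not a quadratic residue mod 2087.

5

(2/2087) = +1, so 2 is a residue.
(3/2087) = +1, so 3 is a residue.
(4/2087) = +1, so 4 is a residue.
(5/2087) = −1, so 5 is the smallest positive non-residue mod 2087.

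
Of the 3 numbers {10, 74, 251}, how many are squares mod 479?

(10/479) = +1 → QR.
(74/479) = -1 → non-residue.
(251/479) = +1 → QR.
Total quadratic residues among the 3: 2.

2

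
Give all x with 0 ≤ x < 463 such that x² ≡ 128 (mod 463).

228, 235

Since 463 ≡ 3 (mod 4), a square root of 128 is 128^((463+1)/4) = 128^116 mod 463.
Repeated squaring: 128^2≡179, 128^4≡94, 128^8≡39, 128^16≡132, 128^32≡293, 128^64≡194 (mod 463).
128^116 = 128^(64+32+16+4) ≡ 228 (mod 463).
Check: 228² = 51984 ≡ 128 (mod 463). The two roots are 228 and 235.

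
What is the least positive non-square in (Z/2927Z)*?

5

(2/2927) = +1, so 2 is a residue.
(3/2927) = +1, so 3 is a residue.
(4/2927) = +1, so 4 is a residue.
(5/2927) = −1, so 5 is the smallest positive non-residue mod 2927.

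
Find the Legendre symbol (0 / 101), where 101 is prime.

Top reduces to 0: gcd > 1, so the symbol is 0.

0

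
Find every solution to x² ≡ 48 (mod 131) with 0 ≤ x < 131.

Since 131 ≡ 3 (mod 4), a square root of 48 is 48^((131+1)/4) = 48^33 mod 131.
Repeated squaring: 48^2≡77, 48^4≡34, 48^8≡108, 48^16≡5, 48^32≡25 (mod 131).
48^33 = 48^(32+1) ≡ 21 (mod 131).
Check: 21² = 441 ≡ 48 (mod 131). The two roots are 21 and 110.

21, 110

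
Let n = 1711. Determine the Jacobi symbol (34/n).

-1

Pull out 2: since 1711 ≡ 7 (mod 8), (2/1711) = +1.
Reciprocity: 17 ≡ 1 and 1711 ≡ 3 (mod 4), so (17/1711) = +(1711/17).
Reduce top mod 17: now compute (11/17).
Reciprocity: 11 ≡ 3 and 17 ≡ 1 (mod 4), so (11/17) = +(17/11).
Reduce top mod 11: now compute (6/11).
Pull out 2: since 11 ≡ 3 (mod 8), (2/11) = -1.
Reciprocity: 3 ≡ 3 and 11 ≡ 3 (mod 4), so (3/11) = −(11/3).
Reduce top mod 3: now compute (2/3).
Pull out 2: since 3 ≡ 3 (mod 8), (2/3) = -1.
Reached (1/3) = 1. Collecting the sign flips along the way, the symbol is -1.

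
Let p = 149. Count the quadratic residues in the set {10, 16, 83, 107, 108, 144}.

3

(10/149) = -1 → non-residue.
(16/149) = +1 → QR.
(83/149) = -1 → non-residue.
(107/149) = +1 → QR.
(108/149) = -1 → non-residue.
(144/149) = +1 → QR.
Total quadratic residues among the 6: 3.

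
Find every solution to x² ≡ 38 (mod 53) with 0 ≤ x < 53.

53 ≡ 1 (mod 4), so we find a root by search.
Trying successive values, 12² = 144 ≡ 38 (mod 53). The other root is 53 − 12 = 41.

12, 41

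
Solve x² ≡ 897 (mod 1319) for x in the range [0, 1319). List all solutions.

107, 1212

Since 1319 ≡ 3 (mod 4), a square root of 897 is 897^((1319+1)/4) = 897^330 mod 1319.
Repeated squaring: 897^2≡19, 897^4≡361, 897^8≡1059, 897^16≡331, 897^32≡84, 897^64≡461, 897^128≡162, 897^256≡1183 (mod 1319).
897^330 = 897^(256+64+8+2) ≡ 1212 (mod 1319).
Check: 1212² = 1468944 ≡ 897 (mod 1319). The two roots are 107 and 1212.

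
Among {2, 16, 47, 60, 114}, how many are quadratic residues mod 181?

3

(2/181) = -1 → non-residue.
(16/181) = +1 → QR.
(47/181) = -1 → non-residue.
(60/181) = +1 → QR.
(114/181) = +1 → QR.
Total quadratic residues among the 5: 3.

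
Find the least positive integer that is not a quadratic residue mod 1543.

3

(2/1543) = +1, so 2 is a residue.
(3/1543) = −1, so 3 is the smallest positive non-residue mod 1543.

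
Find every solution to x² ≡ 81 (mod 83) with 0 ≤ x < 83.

Since 83 ≡ 3 (mod 4), a square root of 81 is 81^((83+1)/4) = 81^21 mod 83.
Repeated squaring: 81^2≡4, 81^4≡16, 81^8≡7, 81^16≡49 (mod 83).
81^21 = 81^(16+4+1) ≡ 9 (mod 83).
Check: 9² = 81 ≡ 81 (mod 83). The two roots are 9 and 74.

9, 74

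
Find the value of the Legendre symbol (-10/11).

First reduce: -10 ≡ 1 (mod 11).
Reached (1/11) = 1. Collecting the sign flips along the way, the symbol is +1.

1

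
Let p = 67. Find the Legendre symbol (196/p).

1

First reduce: 196 ≡ 62 (mod 67).
Pull out 2: since 67 ≡ 3 (mod 8), (2/67) = -1.
Reciprocity: 31 ≡ 3 and 67 ≡ 3 (mod 4), so (31/67) = −(67/31).
Reduce top mod 31: now compute (5/31).
Reciprocity: 5 ≡ 1 and 31 ≡ 3 (mod 4), so (5/31) = +(31/5).
Reduce top mod 5: now compute (1/5).
Reached (1/5) = 1. Collecting the sign flips along the way, the symbol is +1.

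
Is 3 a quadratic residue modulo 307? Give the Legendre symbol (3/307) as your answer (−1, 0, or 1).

Euler's criterion: (3/307) ≡ 3^153 (mod 307).
3^2 ≡ 9 (mod 307)
3^4 ≡ 81 (mod 307)
3^8 ≡ 114 (mod 307)
3^16 ≡ 102 (mod 307)
3^32 ≡ 273 (mod 307)
3^64 ≡ 235 (mod 307)
3^128 ≡ 272 (mod 307)
3^153 = 3^(128+16+8+1) ≡ 306 (mod 307).
Result is 306 ≡ −1, so (3/307) = −1.

-1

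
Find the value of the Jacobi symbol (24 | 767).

Pull out 2^3: since 767 ≡ 7 (mod 8), (2/767) = +1, so (2/767)^3 = +1.
Reciprocity: 3 ≡ 3 and 767 ≡ 3 (mod 4), so (3/767) = −(767/3).
Reduce top mod 3: now compute (2/3).
Pull out 2: since 3 ≡ 3 (mod 8), (2/3) = -1.
Reached (1/3) = 1. Collecting the sign flips along the way, the symbol is +1.

1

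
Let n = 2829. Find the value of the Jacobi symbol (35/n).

Reciprocity: 35 ≡ 3 and 2829 ≡ 1 (mod 4), so (35/2829) = +(2829/35).
Reduce top mod 35: now compute (29/35).
Reciprocity: 29 ≡ 1 and 35 ≡ 3 (mod 4), so (29/35) = +(35/29).
Reduce top mod 29: now compute (6/29).
Pull out 2: since 29 ≡ 5 (mod 8), (2/29) = -1.
Reciprocity: 3 ≡ 3 and 29 ≡ 1 (mod 4), so (3/29) = +(29/3).
Reduce top mod 3: now compute (2/3).
Pull out 2: since 3 ≡ 3 (mod 8), (2/3) = -1.
Reached (1/3) = 1. Collecting the sign flips along the way, the symbol is +1.

1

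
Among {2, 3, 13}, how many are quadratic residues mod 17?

2

(2/17) = +1 → QR.
(3/17) = -1 → non-residue.
(13/17) = +1 → QR.
Total quadratic residues among the 3: 2.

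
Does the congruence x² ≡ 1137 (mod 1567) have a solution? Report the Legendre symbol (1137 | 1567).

1

Reciprocity: 1137 ≡ 1 and 1567 ≡ 3 (mod 4), so (1137/1567) = +(1567/1137).
Reduce top mod 1137: now compute (430/1137).
Pull out 2: since 1137 ≡ 1 (mod 8), (2/1137) = +1.
Reciprocity: 215 ≡ 3 and 1137 ≡ 1 (mod 4), so (215/1137) = +(1137/215).
Reduce top mod 215: now compute (62/215).
Pull out 2: since 215 ≡ 7 (mod 8), (2/215) = +1.
Reciprocity: 31 ≡ 3 and 215 ≡ 3 (mod 4), so (31/215) = −(215/31).
Reduce top mod 31: now compute (29/31).
Reciprocity: 29 ≡ 1 and 31 ≡ 3 (mod 4), so (29/31) = +(31/29).
Reduce top mod 29: now compute (2/29).
Pull out 2: since 29 ≡ 5 (mod 8), (2/29) = -1.
Reached (1/29) = 1. Collecting the sign flips along the way, the symbol is +1.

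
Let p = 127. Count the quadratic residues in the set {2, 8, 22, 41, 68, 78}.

(2/127) = +1 → QR.
(8/127) = +1 → QR.
(22/127) = +1 → QR.
(41/127) = +1 → QR.
(68/127) = +1 → QR.
(78/127) = -1 → non-residue.
Total quadratic residues among the 6: 5.

5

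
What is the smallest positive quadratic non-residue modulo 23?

(2/23) = +1, so 2 is a residue.
(3/23) = +1, so 3 is a residue.
(4/23) = +1, so 4 is a residue.
(5/23) = −1, so 5 is the smallest positive non-residue mod 23.

5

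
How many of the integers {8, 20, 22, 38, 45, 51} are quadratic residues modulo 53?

(8/53) = -1 → non-residue.
(20/53) = -1 → non-residue.
(22/53) = -1 → non-residue.
(38/53) = +1 → QR.
(45/53) = -1 → non-residue.
(51/53) = -1 → non-residue.
Total quadratic residues among the 6: 1.

1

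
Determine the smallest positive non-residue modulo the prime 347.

(2/347) = −1, so 2 is the smallest positive non-residue mod 347.

2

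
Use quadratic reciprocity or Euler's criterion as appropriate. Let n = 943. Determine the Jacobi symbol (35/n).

Reciprocity: 35 ≡ 3 and 943 ≡ 3 (mod 4), so (35/943) = −(943/35).
Reduce top mod 35: now compute (33/35).
Reciprocity: 33 ≡ 1 and 35 ≡ 3 (mod 4), so (33/35) = +(35/33).
Reduce top mod 33: now compute (2/33).
Pull out 2: since 33 ≡ 1 (mod 8), (2/33) = +1.
Reached (1/33) = 1. Collecting the sign flips along the way, the symbol is -1.

-1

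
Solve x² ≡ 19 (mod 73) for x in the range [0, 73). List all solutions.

26, 47

73 ≡ 1 (mod 4), so we find a root by search.
Trying successive values, 26² = 676 ≡ 19 (mod 73). The other root is 73 − 26 = 47.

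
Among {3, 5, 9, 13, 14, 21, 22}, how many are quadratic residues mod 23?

(3/23) = +1 → QR.
(5/23) = -1 → non-residue.
(9/23) = +1 → QR.
(13/23) = +1 → QR.
(14/23) = -1 → non-residue.
(21/23) = -1 → non-residue.
(22/23) = -1 → non-residue.
Total quadratic residues among the 7: 3.

3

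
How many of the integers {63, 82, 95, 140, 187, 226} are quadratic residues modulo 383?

2

(63/383) = +1 → QR.
(82/383) = -1 → non-residue.
(95/383) = -1 → non-residue.
(140/383) = -1 → non-residue.
(187/383) = -1 → non-residue.
(226/383) = +1 → QR.
Total quadratic residues among the 6: 2.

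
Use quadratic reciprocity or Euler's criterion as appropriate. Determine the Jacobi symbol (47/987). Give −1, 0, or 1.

Reciprocity: 47 ≡ 3 and 987 ≡ 3 (mod 4), so (47/987) = −(987/47).
Reduce top mod 47: now compute (0/47).
Top reduces to 0: gcd > 1, so the symbol is 0.

0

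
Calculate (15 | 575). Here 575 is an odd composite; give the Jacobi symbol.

0

Reciprocity: 15 ≡ 3 and 575 ≡ 3 (mod 4), so (15/575) = −(575/15).
Reduce top mod 15: now compute (5/15).
Reciprocity: 5 ≡ 1 and 15 ≡ 3 (mod 4), so (5/15) = +(15/5).
Reduce top mod 5: now compute (0/5).
Top reduces to 0: gcd > 1, so the symbol is 0.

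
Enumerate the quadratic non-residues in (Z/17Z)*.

3 5 6 7 10 11 12 14

Square k = 1,…,8 (k and 17−k give the same square):
1²=1, 2²=4, 3²=9, 4²=16, 5²≡8, 6²≡2, 7²≡15, 8²≡13 (mod 17).
The residues are {1, 2, 4, 8, 9, 13, 15, 16}; the non-residues are the remaining 8 nonzero classes.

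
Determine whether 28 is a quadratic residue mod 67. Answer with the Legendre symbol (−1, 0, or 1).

-1

Pull out 2^2: since 67 ≡ 3 (mod 8), (2/67) = -1, so (2/67)^2 = +1.
Reciprocity: 7 ≡ 3 and 67 ≡ 3 (mod 4), so (7/67) = −(67/7).
Reduce top mod 7: now compute (4/7).
Pull out 2^2: since 7 ≡ 7 (mod 8), (2/7) = +1, so (2/7)^2 = +1.
Reached (1/7) = 1. Collecting the sign flips along the way, the symbol is -1.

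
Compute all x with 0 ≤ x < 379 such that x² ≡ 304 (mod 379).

Since 379 ≡ 3 (mod 4), a square root of 304 is 304^((379+1)/4) = 304^95 mod 379.
Repeated squaring: 304^2≡319, 304^4≡189, 304^8≡95, 304^16≡308, 304^32≡114, 304^64≡110 (mod 379).
304^95 = 304^(64+16+8+4+2+1) ≡ 136 (mod 379).
Check: 136² = 18496 ≡ 304 (mod 379). The two roots are 136 and 243.

136, 243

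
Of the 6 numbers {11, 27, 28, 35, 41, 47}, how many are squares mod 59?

(11/59) = -1 → non-residue.
(27/59) = +1 → QR.
(28/59) = +1 → QR.
(35/59) = +1 → QR.
(41/59) = +1 → QR.
(47/59) = -1 → non-residue.
Total quadratic residues among the 6: 4.

4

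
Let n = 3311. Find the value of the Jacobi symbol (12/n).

1

Pull out 2^2: since 3311 ≡ 7 (mod 8), (2/3311) = +1, so (2/3311)^2 = +1.
Reciprocity: 3 ≡ 3 and 3311 ≡ 3 (mod 4), so (3/3311) = −(3311/3).
Reduce top mod 3: now compute (2/3).
Pull out 2: since 3 ≡ 3 (mod 8), (2/3) = -1.
Reached (1/3) = 1. Collecting the sign flips along the way, the symbol is +1.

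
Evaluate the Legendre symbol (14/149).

-1

Pull out 2: since 149 ≡ 5 (mod 8), (2/149) = -1.
Reciprocity: 7 ≡ 3 and 149 ≡ 1 (mod 4), so (7/149) = +(149/7).
Reduce top mod 7: now compute (2/7).
Pull out 2: since 7 ≡ 7 (mod 8), (2/7) = +1.
Reached (1/7) = 1. Collecting the sign flips along the way, the symbol is -1.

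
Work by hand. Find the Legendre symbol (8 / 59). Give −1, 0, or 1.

-1

Pull out 2^3: since 59 ≡ 3 (mod 8), (2/59) = -1, so (2/59)^3 = -1.
Reached (1/59) = 1. Collecting the sign flips along the way, the symbol is -1.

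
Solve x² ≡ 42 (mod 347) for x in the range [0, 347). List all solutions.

Since 347 ≡ 3 (mod 4), a square root of 42 is 42^((347+1)/4) = 42^87 mod 347.
Repeated squaring: 42^2≡29, 42^4≡147, 42^8≡95, 42^16≡3, 42^32≡9, 42^64≡81 (mod 347).
42^87 = 42^(64+16+4+2+1) ≡ 277 (mod 347).
Check: 277² = 76729 ≡ 42 (mod 347). The two roots are 70 and 277.

70, 277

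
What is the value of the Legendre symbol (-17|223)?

-1

Euler's criterion: (-17/223) ≡ 206^111 (mod 223).
206^2 ≡ 66 (mod 223)
206^4 ≡ 119 (mod 223)
206^8 ≡ 112 (mod 223)
206^16 ≡ 56 (mod 223)
206^32 ≡ 14 (mod 223)
206^64 ≡ 196 (mod 223)
206^111 = 206^(64+32+8+4+2+1) ≡ 222 (mod 223).
Result is 222 ≡ −1, so (-17/223) = −1.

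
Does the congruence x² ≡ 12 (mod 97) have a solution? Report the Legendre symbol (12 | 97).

Euler's criterion: (12/97) ≡ 12^48 (mod 97).
12^2 ≡ 47 (mod 97)
12^4 ≡ 75 (mod 97)
12^8 ≡ 96 (mod 97)
12^16 ≡ 1 (mod 97)
12^32 ≡ 1 (mod 97)
12^48 = 12^(32+16) ≡ 1 (mod 97).
Result is 1, so (12/97) = 1.

1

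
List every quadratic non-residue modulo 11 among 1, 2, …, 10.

2 6 7 8 10

Square k = 1,…,5 (k and 11−k give the same square):
1²=1, 2²=4, 3²=9, 4²≡5, 5²≡3 (mod 11).
The residues are {1, 3, 4, 5, 9}; the non-residues are the remaining 5 nonzero classes.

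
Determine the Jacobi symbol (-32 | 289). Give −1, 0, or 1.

First reduce: -32 ≡ 257 (mod 289).
Reciprocity: 257 ≡ 1 and 289 ≡ 1 (mod 4), so (257/289) = +(289/257).
Reduce top mod 257: now compute (32/257).
Pull out 2^5: since 257 ≡ 1 (mod 8), (2/257) = +1, so (2/257)^5 = +1.
Reached (1/257) = 1. Collecting the sign flips along the way, the symbol is +1.

1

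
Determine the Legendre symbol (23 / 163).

-1

Reciprocity: 23 ≡ 3 and 163 ≡ 3 (mod 4), so (23/163) = −(163/23).
Reduce top mod 23: now compute (2/23).
Pull out 2: since 23 ≡ 7 (mod 8), (2/23) = +1.
Reached (1/23) = 1. Collecting the sign flips along the way, the symbol is -1.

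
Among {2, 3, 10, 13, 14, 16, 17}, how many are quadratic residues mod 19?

(2/19) = -1 → non-residue.
(3/19) = -1 → non-residue.
(10/19) = -1 → non-residue.
(13/19) = -1 → non-residue.
(14/19) = -1 → non-residue.
(16/19) = +1 → QR.
(17/19) = +1 → QR.
Total quadratic residues among the 7: 2.

2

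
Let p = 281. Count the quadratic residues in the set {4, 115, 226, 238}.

2

(4/281) = +1 → QR.
(115/281) = -1 → non-residue.
(226/281) = -1 → non-residue.
(238/281) = +1 → QR.
Total quadratic residues among the 4: 2.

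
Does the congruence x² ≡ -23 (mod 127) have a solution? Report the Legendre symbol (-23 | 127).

1

Euler's criterion: (-23/127) ≡ 104^63 (mod 127).
104^2 ≡ 21 (mod 127)
104^4 ≡ 60 (mod 127)
104^8 ≡ 44 (mod 127)
104^16 ≡ 31 (mod 127)
104^32 ≡ 72 (mod 127)
104^63 = 104^(32+16+8+4+2+1) ≡ 1 (mod 127).
Result is 1, so (-23/127) = 1.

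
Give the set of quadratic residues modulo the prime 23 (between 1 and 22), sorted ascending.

1, 2, 3, 4, 6, 8, 9, 12, 13, 16, 18

Square k = 1,…,11 (k and 23−k give the same square):
1²=1, 2²=4, 3²=9, 4²=16, 5²≡2, 6²≡13, 7²≡3, 8²≡18, 9²≡12, 10²≡8, 11²≡6 (mod 23).
So the quadratic residues mod 23 are {1, 2, 3, 4, 6, 8, 9, 12, 13, 16, 18}.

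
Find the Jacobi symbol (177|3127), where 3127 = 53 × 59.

Reciprocity: 177 ≡ 1 and 3127 ≡ 3 (mod 4), so (177/3127) = +(3127/177).
Reduce top mod 177: now compute (118/177).
Pull out 2: since 177 ≡ 1 (mod 8), (2/177) = +1.
Reciprocity: 59 ≡ 3 and 177 ≡ 1 (mod 4), so (59/177) = +(177/59).
Reduce top mod 59: now compute (0/59).
Top reduces to 0: gcd > 1, so the symbol is 0.

0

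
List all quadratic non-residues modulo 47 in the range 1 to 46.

Square k = 1,…,23 (k and 47−k give the same square):
1²=1, 2²=4, 3²=9, 4²=16, 5²=25, 6²=36, 7²≡2, 8²≡17, 9²≡34, 10²≡6, 11²≡27, 12²≡3, 13²≡28, 14²≡8, 15²≡37, 16²≡21, 17²≡7, 18²≡42, 19²≡32, 20²≡24, 21²≡18, 22²≡14, 23²≡12 (mod 47).
The residues are {1, 2, 3, 4, 6, 7, 8, 9, 12, 14, 16, 17, 18, 21, 24, 25, 27, 28, 32, 34, 36, 37, 42}; the non-residues are the remaining 23 nonzero classes.

5, 10, 11, 13, 15, 19, 20, 22, 23, 26, 29, 30, 31, 33, 35, 38, 39, 40, 41, 43, 44, 45, 46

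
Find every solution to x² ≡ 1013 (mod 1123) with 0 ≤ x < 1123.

Since 1123 ≡ 3 (mod 4), a square root of 1013 is 1013^((1123+1)/4) = 1013^281 mod 1123.
Repeated squaring: 1013^2≡870, 1013^4≡1121, 1013^8≡4, 1013^16≡16, 1013^32≡256, 1013^64≡402, 1013^128≡1015, 1013^256≡434 (mod 1123).
1013^281 = 1013^(256+16+8+1) ≡ 323 (mod 1123).
Check: 323² = 104329 ≡ 1013 (mod 1123). The two roots are 323 and 800.

323, 800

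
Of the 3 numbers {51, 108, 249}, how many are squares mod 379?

(51/379) = +1 → QR.
(108/379) = -1 → non-residue.
(249/379) = -1 → non-residue.
Total quadratic residues among the 3: 1.

1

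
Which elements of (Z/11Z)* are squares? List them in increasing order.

1,3,4,5,9

Square k = 1,…,5 (k and 11−k give the same square):
1²=1, 2²=4, 3²=9, 4²≡5, 5²≡3 (mod 11).
So the quadratic residues mod 11 are {1, 3, 4, 5, 9}.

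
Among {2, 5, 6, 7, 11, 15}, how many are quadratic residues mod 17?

(2/17) = +1 → QR.
(5/17) = -1 → non-residue.
(6/17) = -1 → non-residue.
(7/17) = -1 → non-residue.
(11/17) = -1 → non-residue.
(15/17) = +1 → QR.
Total quadratic residues among the 6: 2.

2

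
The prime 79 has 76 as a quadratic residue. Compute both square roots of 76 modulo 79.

32, 47

Since 79 ≡ 3 (mod 4), a square root of 76 is 76^((79+1)/4) = 76^20 mod 79.
Repeated squaring: 76^2≡9, 76^4≡2, 76^8≡4, 76^16≡16 (mod 79).
76^20 = 76^(16+4) ≡ 32 (mod 79).
Check: 32² = 1024 ≡ 76 (mod 79). The two roots are 32 and 47.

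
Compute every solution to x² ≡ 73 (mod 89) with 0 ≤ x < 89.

89 ≡ 1 (mod 4), so we find a root by search.
Trying successive values, 42² = 1764 ≡ 73 (mod 89). The other root is 89 − 42 = 47.

42, 47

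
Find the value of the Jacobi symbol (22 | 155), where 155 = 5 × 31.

Pull out 2: since 155 ≡ 3 (mod 8), (2/155) = -1.
Reciprocity: 11 ≡ 3 and 155 ≡ 3 (mod 4), so (11/155) = −(155/11).
Reduce top mod 11: now compute (1/11).
Reached (1/11) = 1. Collecting the sign flips along the way, the symbol is +1.

1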